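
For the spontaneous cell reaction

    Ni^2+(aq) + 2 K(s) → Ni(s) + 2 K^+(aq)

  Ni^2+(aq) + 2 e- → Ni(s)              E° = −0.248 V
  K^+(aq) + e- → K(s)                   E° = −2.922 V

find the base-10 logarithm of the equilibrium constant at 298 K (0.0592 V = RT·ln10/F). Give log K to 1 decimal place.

log K = 90.3

The Ni²⁺/Ni couple is reduced (cathode); E°cell = −0.248 − (−2.922) = +2.674 V with n = 2.
At equilibrium E = 0, so log K = nE°cell / 0.0592 = (2)(+2.674) / 0.0592 = 90.3.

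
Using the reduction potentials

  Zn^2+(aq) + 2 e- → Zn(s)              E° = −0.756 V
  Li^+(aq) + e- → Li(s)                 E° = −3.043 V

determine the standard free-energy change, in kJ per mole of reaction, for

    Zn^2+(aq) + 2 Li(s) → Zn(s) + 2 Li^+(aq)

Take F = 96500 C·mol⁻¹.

In the reaction as written Zn^2+(aq) is reduced, so the Zn²⁺/Zn couple is the cathode and Li⁺/Li is the anode.
E°cell = −0.756 − (−3.043) = +2.287 V; balancing electrons gives n = 2.
ΔG° = −nFE°cell = −(2)(96500)(+2.287) J/mol = −441 kJ/mol.

−441 kJ/mol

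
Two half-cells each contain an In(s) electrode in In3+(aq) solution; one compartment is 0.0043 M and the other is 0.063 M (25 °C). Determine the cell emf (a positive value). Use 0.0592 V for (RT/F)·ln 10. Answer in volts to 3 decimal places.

For a concentration cell E°cell = 0, since both electrodes use the same couple.
The compartment with the higher In3+(aq) concentration (0.063 M) acts as the cathode; ions are reduced there and produced at the dilute (0.0043 M) anode.
With n = 3, Ecell = −(0.0592/3)·log([dilute]/[conc]) = −(0.0592/3)·log(0.0043/0.063) = +0.023 V.

0.023 V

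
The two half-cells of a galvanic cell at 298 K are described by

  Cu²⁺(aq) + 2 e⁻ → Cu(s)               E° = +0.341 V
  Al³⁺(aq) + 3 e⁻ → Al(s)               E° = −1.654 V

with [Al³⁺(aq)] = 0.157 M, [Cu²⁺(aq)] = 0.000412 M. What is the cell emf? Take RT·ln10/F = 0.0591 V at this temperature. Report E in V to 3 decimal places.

Since E°(Cu²⁺/Cu) > E°(Al³⁺/Al), Cu²⁺/Cu serves as the cathode.
E°cell = +0.341 − (−1.654) = +1.995 V, with n = 6 electrons transferred.
The balanced reaction is 3 Cu²⁺(aq) + 2 Al(s) → 3 Cu(s) + 2 Al³⁺(aq), so Q = [Al³⁺(aq)]^2 / [Cu²⁺(aq)]^3 = 3.52×10^8 and log Q = 8.547.
Applying E = E° − (RT ln10/nF)·log Q gives +1.995 − (0.0591/6)(8.547) = +1.911 V.

+1.911 V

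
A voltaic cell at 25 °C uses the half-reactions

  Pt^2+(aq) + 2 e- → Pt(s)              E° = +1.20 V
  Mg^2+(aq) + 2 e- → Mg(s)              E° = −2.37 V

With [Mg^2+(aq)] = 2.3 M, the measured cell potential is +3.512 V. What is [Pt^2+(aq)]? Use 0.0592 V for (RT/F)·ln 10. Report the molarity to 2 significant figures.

With Pt²⁺/Pt at the cathode and Mg²⁺/Mg at the anode, E°cell = +1.20 − (−2.37) = +3.57 V (n = 2).
Rearranging E = E° − (0.0592/n)·log Q gives log Q = 2(+3.57 − (+3.512))/0.0592 = 1.959.
The balanced reaction is Pt^2+(aq) + Mg(s) → Pt(s) + Mg^2+(aq), so Q = [Mg^2+(aq)] / [Pt^2+(aq)].
Isolating [Pt^2+(aq)] in Q = 10^{1.959} yields log [Pt^2+(aq)] = −1.597, i.e. 0.025 M.

0.025 M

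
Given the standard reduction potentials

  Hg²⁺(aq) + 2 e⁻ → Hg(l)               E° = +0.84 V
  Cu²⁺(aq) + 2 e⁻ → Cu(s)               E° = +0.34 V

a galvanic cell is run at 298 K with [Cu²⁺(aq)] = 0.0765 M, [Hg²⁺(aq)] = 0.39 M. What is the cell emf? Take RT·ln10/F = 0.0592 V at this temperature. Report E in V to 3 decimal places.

The Hg²⁺/Hg couple has the more positive E°, so it is the cathode; Cu²⁺/Cu is the anode.
E°cell = +0.84 − (+0.34) = +0.50 V, with n = 2 electrons transferred.
Balancing gives Hg²⁺(aq) + Cu(s) → Hg(l) + Cu²⁺(aq); hence Q = [Cu²⁺(aq)] / [Hg²⁺(aq)] = 0.196 (log Q = −0.707).
By the Nernst equation, E = +0.50 − (0.0592/2)·(−0.707) = +0.521 V.

+0.521 V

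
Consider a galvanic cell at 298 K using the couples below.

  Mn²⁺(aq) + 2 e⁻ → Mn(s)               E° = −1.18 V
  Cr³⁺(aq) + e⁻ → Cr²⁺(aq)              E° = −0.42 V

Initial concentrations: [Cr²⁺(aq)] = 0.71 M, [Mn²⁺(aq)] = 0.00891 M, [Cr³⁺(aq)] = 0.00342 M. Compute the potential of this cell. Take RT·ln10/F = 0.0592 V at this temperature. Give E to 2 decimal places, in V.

+0.68 V

The Cr³⁺/Cr²⁺ couple has the more positive E°, so it is the cathode; Mn²⁺/Mn is the anode.
E°cell = −0.42 − (−1.18) = +0.76 V, with n = 2 electrons transferred.
For the overall reaction 2 Cr³⁺(aq) + Mn(s) → 2 Cr²⁺(aq) + Mn²⁺(aq), Q = ([Cr²⁺(aq)]^2·[Mn²⁺(aq)]) / [Cr³⁺(aq)]^2 = 384, giving log Q = 2.584.
Applying E = E° − (RT ln10/nF)·log Q gives +0.76 − (0.0592/2)(2.584) = +0.68 V.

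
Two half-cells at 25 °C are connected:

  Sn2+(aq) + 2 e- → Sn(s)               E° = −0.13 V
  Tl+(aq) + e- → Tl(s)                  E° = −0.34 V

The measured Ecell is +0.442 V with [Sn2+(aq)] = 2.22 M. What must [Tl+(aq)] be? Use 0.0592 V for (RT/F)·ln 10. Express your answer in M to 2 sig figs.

With Sn²⁺/Sn at the cathode and Tl⁺/Tl at the anode, E°cell = −0.13 − (−0.34) = +0.21 V (n = 2).
From the Nernst equation, log Q = n(E° − E)/0.0592 = 2·(+0.21 − (+0.442))/0.0592 = −7.838.
For Sn2+(aq) + 2 Tl(s) → Sn(s) + 2 Tl+(aq), the reaction quotient is Q = [Tl+(aq)]^2 / [Sn2+(aq)].
Isolating [Tl+(aq)] in Q = 10^{−7.838} yields log [Tl+(aq)] = −3.746, i.e. 0.00018 M.

0.00018 M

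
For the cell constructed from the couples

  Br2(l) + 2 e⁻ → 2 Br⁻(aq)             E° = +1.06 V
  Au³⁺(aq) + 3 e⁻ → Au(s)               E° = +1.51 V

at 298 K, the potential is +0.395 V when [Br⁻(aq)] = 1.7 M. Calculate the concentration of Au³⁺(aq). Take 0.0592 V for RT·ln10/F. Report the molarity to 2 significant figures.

0.00033 M

With Au³⁺/Au at the cathode and Br₂/Br⁻ at the anode, E°cell = +1.51 − (+1.06) = +0.45 V (n = 6).
From the Nernst equation, log Q = n(E° − E)/0.0592 = 6·(+0.45 − (+0.395))/0.0592 = 5.574.
Balancing electrons gives 2 Au³⁺(aq) + 6 Br⁻(aq) → 2 Au(s) + 3 Br2(l); thus Q = 1 / ([Au³⁺(aq)]^2·[Br⁻(aq)]^6).
Isolating [Au³⁺(aq)] in Q = 10^{5.574} yields log [Au³⁺(aq)] = −3.478, i.e. 0.00033 M.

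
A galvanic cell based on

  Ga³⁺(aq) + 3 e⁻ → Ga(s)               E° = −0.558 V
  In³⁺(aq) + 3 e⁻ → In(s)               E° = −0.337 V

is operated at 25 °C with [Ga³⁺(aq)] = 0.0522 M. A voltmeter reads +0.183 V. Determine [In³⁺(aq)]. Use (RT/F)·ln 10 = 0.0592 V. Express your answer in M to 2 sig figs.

The In³⁺/In couple has the larger reduction potential, so it is the cathode: E°cell = −0.337 − (−0.558) = +0.221 V and n = 3.
Since E = E° − (0.0592/n)·log Q, log Q = n(E° − E)/0.0592 = 1.926.
The balanced reaction is In³⁺(aq) + Ga(s) → In(s) + Ga³⁺(aq), so Q = [Ga³⁺(aq)] / [In³⁺(aq)].
Isolating [In³⁺(aq)] in Q = 10^{1.926} yields log [In³⁺(aq)] = −3.208, i.e. 0.00062 M.

0.00062 M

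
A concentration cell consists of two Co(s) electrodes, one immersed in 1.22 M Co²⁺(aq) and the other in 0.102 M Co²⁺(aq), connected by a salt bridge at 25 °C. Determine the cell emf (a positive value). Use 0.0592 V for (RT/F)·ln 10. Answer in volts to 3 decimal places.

0.032 V

For a concentration cell E°cell = 0, since both electrodes use the same couple.
The compartment with the higher Co²⁺(aq) concentration (1.22 M) acts as the cathode; ions are reduced there and produced at the dilute (0.102 M) anode.
With n = 2, Ecell = −(0.0592/2)·log([dilute]/[conc]) = −(0.0592/2)·log(0.102/1.22) = +0.032 V.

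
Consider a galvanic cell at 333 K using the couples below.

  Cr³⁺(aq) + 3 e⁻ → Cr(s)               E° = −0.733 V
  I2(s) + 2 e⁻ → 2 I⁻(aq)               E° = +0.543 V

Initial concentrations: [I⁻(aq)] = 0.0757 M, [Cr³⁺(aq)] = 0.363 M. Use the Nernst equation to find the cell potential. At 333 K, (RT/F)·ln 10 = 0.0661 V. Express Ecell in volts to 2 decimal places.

+1.36 V

I₂/I⁻ is reduced (cathode, E° = +0.543 V) and Cr³⁺/Cr is oxidized (anode).
E°cell = +0.543 − (−0.733) = +1.276 V, with n = 6 electrons transferred.
Balancing gives 3 I2(s) + 2 Cr(s) → 6 I⁻(aq) + 2 Cr³⁺(aq); hence Q = [I⁻(aq)]^6·[Cr³⁺(aq)]^2 = 2.48×10^−8 (log Q = −7.606).
Applying E = E° − (RT ln10/nF)·log Q gives +1.276 − (0.0661/6)(−7.606) = +1.36 V.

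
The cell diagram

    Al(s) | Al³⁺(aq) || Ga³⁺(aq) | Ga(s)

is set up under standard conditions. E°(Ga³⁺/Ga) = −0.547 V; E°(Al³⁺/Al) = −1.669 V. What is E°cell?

By convention the left-hand electrode in cell notation is the anode (oxidation) and the right-hand electrode is the cathode (reduction).
E°cell = E°(right) − E°(left) = −0.547 − (−1.669) = +1.122 V.

+1.122 V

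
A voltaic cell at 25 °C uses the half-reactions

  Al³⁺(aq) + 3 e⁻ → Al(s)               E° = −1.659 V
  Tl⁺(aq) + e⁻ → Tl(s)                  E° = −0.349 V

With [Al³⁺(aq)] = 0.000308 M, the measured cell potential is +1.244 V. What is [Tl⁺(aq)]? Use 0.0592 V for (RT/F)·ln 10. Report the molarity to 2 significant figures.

0.0052 M

Tl⁺/Tl is the cathode (higher E°); E°cell = −0.349 − (−1.659) = +1.310 V with n = 3.
Rearranging E = E° − (0.0592/n)·log Q gives log Q = 3(+1.310 − (+1.244))/0.0592 = 3.345.
For 3 Tl⁺(aq) + Al(s) → 3 Tl(s) + Al³⁺(aq), the reaction quotient is Q = [Al³⁺(aq)] / [Tl⁺(aq)]^3.
Solving for the unknown gives log [Tl⁺(aq)] = −2.285, so [Tl⁺(aq)] ≈ 0.0052 M.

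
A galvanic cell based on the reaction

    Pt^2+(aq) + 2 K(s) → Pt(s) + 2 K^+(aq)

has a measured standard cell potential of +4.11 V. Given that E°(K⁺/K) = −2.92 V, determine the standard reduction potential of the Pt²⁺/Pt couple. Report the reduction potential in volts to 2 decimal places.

In the reaction as written the Pt²⁺/Pt couple is reduced (cathode) and K⁺/K is oxidized (anode), so E°cell = E°(Pt²⁺/Pt) − E°(K⁺/K).
E°(Pt²⁺/Pt) = E°cell + E°(anode) = +4.11 + (−2.92) = +1.19 V.

+1.19 V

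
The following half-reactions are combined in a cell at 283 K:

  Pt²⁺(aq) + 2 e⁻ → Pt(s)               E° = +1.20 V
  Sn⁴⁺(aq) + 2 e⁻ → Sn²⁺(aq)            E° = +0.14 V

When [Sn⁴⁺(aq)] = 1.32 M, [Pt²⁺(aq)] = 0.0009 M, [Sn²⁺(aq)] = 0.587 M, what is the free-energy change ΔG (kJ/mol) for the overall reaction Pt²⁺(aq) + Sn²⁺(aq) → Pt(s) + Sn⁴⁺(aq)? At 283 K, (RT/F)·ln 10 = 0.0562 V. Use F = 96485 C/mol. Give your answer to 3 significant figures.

−186 kJ/mol

With Pt²⁺/Pt reduced at the cathode, E°cell = +1.20 − (+0.14) = +1.06 V and n = 2.
The reaction quotient is [Sn⁴⁺(aq)] / ([Pt²⁺(aq)]·[Sn²⁺(aq)]) = 2.5×10^3; by Nernst, E = +1.06 − (0.0562/2)(3.398) = +0.9645 V.
Then ΔG = −nFE = −2 × 96485 × +0.9645 J/mol = −186 kJ/mol.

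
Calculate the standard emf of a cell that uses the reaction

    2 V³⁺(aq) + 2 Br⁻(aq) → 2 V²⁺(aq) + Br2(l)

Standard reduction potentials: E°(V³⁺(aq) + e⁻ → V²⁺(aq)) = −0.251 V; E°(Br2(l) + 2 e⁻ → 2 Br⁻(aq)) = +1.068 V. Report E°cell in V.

−1.319 V

In the reaction as written, V³⁺(aq) is reduced (cathode) and Br2(l) is produced by oxidation at the anode.
E°cell = E°(cathode) − E°(anode) = −0.251 − (+1.068) = −1.319 V.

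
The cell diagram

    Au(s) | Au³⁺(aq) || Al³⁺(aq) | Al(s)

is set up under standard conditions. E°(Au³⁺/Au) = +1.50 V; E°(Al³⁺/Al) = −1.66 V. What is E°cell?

By convention the left-hand electrode in cell notation is the anode (oxidation) and the right-hand electrode is the cathode (reduction).
E°cell = E°(right) − E°(left) = −1.66 − (+1.50) = −3.16 V.
The negative sign shows that, as written, the cell would require an external voltage to drive the reaction.

−3.16 V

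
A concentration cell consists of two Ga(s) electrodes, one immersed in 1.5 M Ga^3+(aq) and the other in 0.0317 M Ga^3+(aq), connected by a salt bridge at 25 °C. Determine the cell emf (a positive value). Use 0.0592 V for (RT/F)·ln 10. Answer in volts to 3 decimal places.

For a concentration cell E°cell = 0, since both electrodes use the same couple.
The compartment with the higher Ga^3+(aq) concentration (1.5 M) acts as the cathode; ions are reduced there and produced at the dilute (0.0317 M) anode.
With n = 3, Ecell = −(0.0592/3)·log([dilute]/[conc]) = −(0.0592/3)·log(0.0317/1.5) = +0.033 V.

0.033 V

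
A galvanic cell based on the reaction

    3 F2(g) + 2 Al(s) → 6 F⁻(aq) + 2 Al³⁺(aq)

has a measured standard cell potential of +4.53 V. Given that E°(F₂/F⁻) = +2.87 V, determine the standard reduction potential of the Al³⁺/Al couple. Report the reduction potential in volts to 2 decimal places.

In the reaction as written the F₂/F⁻ couple is reduced (cathode) and Al³⁺/Al is oxidized (anode), so E°cell = E°(F₂/F⁻) − E°(Al³⁺/Al).
E°(Al³⁺/Al) = E°(cathode) − E°cell = +2.87 − (+4.53) = −1.66 V.

−1.66 V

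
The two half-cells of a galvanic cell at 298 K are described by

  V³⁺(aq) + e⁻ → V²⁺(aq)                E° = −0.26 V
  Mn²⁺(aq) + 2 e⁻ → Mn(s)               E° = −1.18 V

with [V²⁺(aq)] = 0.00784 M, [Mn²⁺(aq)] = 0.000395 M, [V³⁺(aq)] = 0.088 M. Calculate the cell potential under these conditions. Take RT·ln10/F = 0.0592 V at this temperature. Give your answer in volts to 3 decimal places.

+1.083 V

V³⁺/V²⁺ is reduced (cathode, E° = −0.26 V) and Mn²⁺/Mn is oxidized (anode).
E°cell = E°cat − E°an = −0.26 − (−1.18) = +0.92 V; n = 2.
For the overall reaction 2 V³⁺(aq) + Mn(s) → 2 V²⁺(aq) + Mn²⁺(aq), Q = ([V²⁺(aq)]^2·[Mn²⁺(aq)]) / [V³⁺(aq)]^2 = 3.14×10^−6, giving log Q = −5.504.
By the Nernst equation, E = +0.92 − (0.0592/2)·(−5.504) = +1.083 V.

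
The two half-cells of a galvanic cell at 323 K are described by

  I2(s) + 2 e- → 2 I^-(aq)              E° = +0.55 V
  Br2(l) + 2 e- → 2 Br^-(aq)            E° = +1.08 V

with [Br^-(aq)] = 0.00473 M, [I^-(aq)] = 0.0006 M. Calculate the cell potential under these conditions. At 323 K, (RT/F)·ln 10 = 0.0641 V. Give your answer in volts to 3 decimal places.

+0.473 V

Since E°(Br₂/Br⁻) > E°(I₂/I⁻), Br₂/Br⁻ serves as the cathode.
E°cell = E°cat − E°an = +1.08 − (+0.55) = +0.53 V; n = 2.
For the overall reaction Br2(l) + 2 I^-(aq) → 2 Br^-(aq) + I2(s), Q = [Br^-(aq)]^2 / [I^-(aq)]^2 = 62.1, giving log Q = 1.793.
E = E° − (0.0641/n)·log Q = +0.53 − (0.0641/2)(1.793) = +0.473 V.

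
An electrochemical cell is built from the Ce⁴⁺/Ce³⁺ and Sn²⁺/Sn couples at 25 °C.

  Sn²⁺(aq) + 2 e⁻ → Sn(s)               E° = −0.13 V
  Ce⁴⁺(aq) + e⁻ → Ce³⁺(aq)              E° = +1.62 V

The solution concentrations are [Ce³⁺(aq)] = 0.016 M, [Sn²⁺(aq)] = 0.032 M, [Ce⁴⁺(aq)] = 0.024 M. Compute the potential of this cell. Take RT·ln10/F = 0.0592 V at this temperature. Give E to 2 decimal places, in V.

+1.80 V

Ce⁴⁺/Ce³⁺ is reduced (cathode, E° = +1.62 V) and Sn²⁺/Sn is oxidized (anode).
E°cell = E°cat − E°an = +1.62 − (−0.13) = +1.75 V; n = 2.
Balancing gives 2 Ce⁴⁺(aq) + Sn(s) → 2 Ce³⁺(aq) + Sn²⁺(aq); hence Q = ([Ce³⁺(aq)]^2·[Sn²⁺(aq)]) / [Ce⁴⁺(aq)]^2 = 0.0142 (log Q = −1.847).
E = E° − (0.0592/n)·log Q = +1.75 − (0.0592/2)(−1.847) = +1.80 V.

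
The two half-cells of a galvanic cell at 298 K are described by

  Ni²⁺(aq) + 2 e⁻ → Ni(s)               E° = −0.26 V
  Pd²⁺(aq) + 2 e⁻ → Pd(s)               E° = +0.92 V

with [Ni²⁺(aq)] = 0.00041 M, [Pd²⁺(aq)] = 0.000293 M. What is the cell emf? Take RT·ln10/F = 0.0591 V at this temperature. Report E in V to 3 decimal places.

+1.176 V

Pd²⁺/Pd is reduced (cathode, E° = +0.92 V) and Ni²⁺/Ni is oxidized (anode).
The standard potential is +0.92 − (−0.26) = +1.18 V and the balanced reaction transfers n = 2 electrons.
For the overall reaction Pd²⁺(aq) + Ni(s) → Pd(s) + Ni²⁺(aq), Q = [Ni²⁺(aq)] / [Pd²⁺(aq)] = 1.4, giving log Q = 0.146.
Applying E = E° − (RT ln10/nF)·log Q gives +1.18 − (0.0591/2)(0.146) = +1.176 V.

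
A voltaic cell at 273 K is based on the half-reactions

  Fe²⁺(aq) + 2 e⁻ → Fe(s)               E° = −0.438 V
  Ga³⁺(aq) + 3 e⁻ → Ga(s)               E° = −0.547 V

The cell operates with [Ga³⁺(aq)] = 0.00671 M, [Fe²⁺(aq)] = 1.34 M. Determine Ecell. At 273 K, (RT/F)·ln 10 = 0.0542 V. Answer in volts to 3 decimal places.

Fe²⁺/Fe is reduced (cathode, E° = −0.438 V) and Ga³⁺/Ga is oxidized (anode).
E°cell = E°cat − E°an = −0.438 − (−0.547) = +0.109 V; n = 6.
For the overall reaction 3 Fe²⁺(aq) + 2 Ga(s) → 3 Fe(s) + 2 Ga³⁺(aq), Q = [Ga³⁺(aq)]^2 / [Fe²⁺(aq)]^3 = 1.87×10^−5, giving log Q = −4.728.
E = E° − (0.0542/n)·log Q = +0.109 − (0.0542/6)(−4.728) = +0.152 V.

+0.152 V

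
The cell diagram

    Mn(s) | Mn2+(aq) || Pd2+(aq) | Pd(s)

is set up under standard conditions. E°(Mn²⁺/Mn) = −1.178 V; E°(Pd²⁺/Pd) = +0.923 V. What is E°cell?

+2.101 V

By convention the left-hand electrode in cell notation is the anode (oxidation) and the right-hand electrode is the cathode (reduction).
E°cell = E°(right) − E°(left) = +0.923 − (−1.178) = +2.101 V.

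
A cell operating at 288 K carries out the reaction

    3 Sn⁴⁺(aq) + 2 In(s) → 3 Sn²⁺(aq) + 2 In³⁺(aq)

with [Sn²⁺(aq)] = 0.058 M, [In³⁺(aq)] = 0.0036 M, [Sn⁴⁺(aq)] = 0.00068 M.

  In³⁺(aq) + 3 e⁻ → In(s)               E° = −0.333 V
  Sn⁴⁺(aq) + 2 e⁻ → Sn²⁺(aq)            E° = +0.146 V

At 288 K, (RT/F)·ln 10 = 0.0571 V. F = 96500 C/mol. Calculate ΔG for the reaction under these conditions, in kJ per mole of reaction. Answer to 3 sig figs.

E°cell = +0.146 − (−0.333) = +0.479 V; the balanced reaction transfers n = 6 electrons.
Q = ([Sn²⁺(aq)]^3·[In³⁺(aq)]^2) / [Sn⁴⁺(aq)]^3 = 8.04, so log Q = 0.905 and E = +0.479 − (0.0571/6)(0.905) = +0.4704 V.
Then ΔG = −nFE = −6 × 96500 × +0.4704 J/mol = −272 kJ/mol.

−272 kJ/mol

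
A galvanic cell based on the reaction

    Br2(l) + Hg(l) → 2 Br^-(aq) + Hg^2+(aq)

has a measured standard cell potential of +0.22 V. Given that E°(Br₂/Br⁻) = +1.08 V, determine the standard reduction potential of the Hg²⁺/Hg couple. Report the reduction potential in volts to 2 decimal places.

+0.86 V

In the reaction as written the Br₂/Br⁻ couple is reduced (cathode) and Hg²⁺/Hg is oxidized (anode), so E°cell = E°(Br₂/Br⁻) − E°(Hg²⁺/Hg).
E°(Hg²⁺/Hg) = E°(cathode) − E°cell = +1.08 − (+0.22) = +0.86 V.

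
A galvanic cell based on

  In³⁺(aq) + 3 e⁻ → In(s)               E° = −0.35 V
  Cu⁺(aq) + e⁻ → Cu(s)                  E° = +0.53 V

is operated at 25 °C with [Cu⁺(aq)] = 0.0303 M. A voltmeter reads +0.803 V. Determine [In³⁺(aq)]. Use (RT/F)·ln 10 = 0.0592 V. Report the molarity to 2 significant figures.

Cu⁺/Cu is the cathode (higher E°); E°cell = +0.53 − (−0.35) = +0.88 V with n = 3.
Since E = E° − (0.0592/n)·log Q, log Q = n(E° − E)/0.0592 = 3.902.
Balancing electrons gives 3 Cu⁺(aq) + In(s) → 3 Cu(s) + In³⁺(aq); thus Q = [In³⁺(aq)] / [Cu⁺(aq)]^3.
Solving for the unknown gives log [In³⁺(aq)] = −0.654, so [In³⁺(aq)] ≈ 0.22 M.

0.22 M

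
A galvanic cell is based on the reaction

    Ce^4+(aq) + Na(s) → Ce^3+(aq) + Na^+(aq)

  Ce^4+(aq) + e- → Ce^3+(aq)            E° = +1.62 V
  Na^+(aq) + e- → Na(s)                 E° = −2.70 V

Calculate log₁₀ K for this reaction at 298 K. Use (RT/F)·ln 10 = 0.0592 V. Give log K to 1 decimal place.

The Ce⁴⁺/Ce³⁺ couple is reduced (cathode); E°cell = +1.62 − (−2.70) = +4.32 V with n = 1.
At equilibrium E = 0, so log K = nE°cell / 0.0592 = (1)(+4.32) / 0.0592 = 73.0.

log K = 73.0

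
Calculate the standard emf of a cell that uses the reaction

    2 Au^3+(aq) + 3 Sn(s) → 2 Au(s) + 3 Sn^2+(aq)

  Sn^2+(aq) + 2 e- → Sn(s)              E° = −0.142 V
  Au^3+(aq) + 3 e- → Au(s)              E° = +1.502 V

+1.644 V

In the reaction as written, Au^3+(aq) is reduced (cathode) and Sn^2+(aq) is produced by oxidation at the anode.
E°cell = E°(cathode) − E°(anode) = +1.502 − (−0.142) = +1.644 V.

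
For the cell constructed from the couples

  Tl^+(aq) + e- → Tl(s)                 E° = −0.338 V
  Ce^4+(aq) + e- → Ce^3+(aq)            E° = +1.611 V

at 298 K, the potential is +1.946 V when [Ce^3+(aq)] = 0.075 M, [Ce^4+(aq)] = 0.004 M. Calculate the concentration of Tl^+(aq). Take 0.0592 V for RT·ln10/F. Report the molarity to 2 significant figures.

0.060 M

Ce⁴⁺/Ce³⁺ is the cathode (higher E°); E°cell = +1.611 − (−0.338) = +1.949 V with n = 1.
From the Nernst equation, log Q = n(E° − E)/0.0592 = 1·(+1.949 − (+1.946))/0.0592 = 0.051.
The balanced reaction is Ce^4+(aq) + Tl(s) → Ce^3+(aq) + Tl^+(aq), so Q = ([Ce^3+(aq)]·[Tl^+(aq)]) / [Ce^4+(aq)].
Substituting the known concentrations and solving, log [Tl^+(aq)] = −1.222 and [Tl^+(aq)] = 0.060 M.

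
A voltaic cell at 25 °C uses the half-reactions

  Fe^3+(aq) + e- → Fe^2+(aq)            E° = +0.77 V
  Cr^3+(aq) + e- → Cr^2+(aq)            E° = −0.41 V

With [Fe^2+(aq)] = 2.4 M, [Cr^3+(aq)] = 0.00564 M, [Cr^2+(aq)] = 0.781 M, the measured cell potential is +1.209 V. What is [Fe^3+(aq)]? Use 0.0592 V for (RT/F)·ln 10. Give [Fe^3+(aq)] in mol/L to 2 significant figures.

0.054 M

Fe³⁺/Fe²⁺ is the cathode (higher E°); E°cell = +0.77 − (−0.41) = +1.18 V with n = 1.
Rearranging E = E° − (0.0592/n)·log Q gives log Q = 1(+1.18 − (+1.209))/0.0592 = −0.490.
Balancing electrons gives Fe^3+(aq) + Cr^2+(aq) → Fe^2+(aq) + Cr^3+(aq); thus Q = ([Fe^2+(aq)]·[Cr^3+(aq)]) / ([Fe^3+(aq)]·[Cr^2+(aq)]).
Isolating [Fe^3+(aq)] in Q = 10^{−0.490} yields log [Fe^3+(aq)] = −1.271, i.e. 0.054 M.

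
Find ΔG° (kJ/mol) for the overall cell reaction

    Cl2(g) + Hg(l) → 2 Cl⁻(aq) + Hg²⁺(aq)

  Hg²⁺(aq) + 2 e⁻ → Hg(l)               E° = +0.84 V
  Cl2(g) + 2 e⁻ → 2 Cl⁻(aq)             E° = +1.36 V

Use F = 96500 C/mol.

−100 kJ/mol

In the reaction as written Cl2(g) is reduced, so the Cl₂/Cl⁻ couple is the cathode and Hg²⁺/Hg is the anode.
E°cell = +1.36 − (+0.84) = +0.52 V; balancing electrons gives n = 2.
ΔG° = −nFE°cell = −(2)(96500)(+0.52) J/mol = −100 kJ/mol.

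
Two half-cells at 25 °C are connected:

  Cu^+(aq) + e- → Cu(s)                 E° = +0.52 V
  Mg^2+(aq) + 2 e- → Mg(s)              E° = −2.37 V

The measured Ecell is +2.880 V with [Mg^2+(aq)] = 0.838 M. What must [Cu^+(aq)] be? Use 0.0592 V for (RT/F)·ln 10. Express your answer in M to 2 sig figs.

0.62 M

The Cu⁺/Cu couple has the larger reduction potential, so it is the cathode: E°cell = +0.52 − (−2.37) = +2.89 V and n = 2.
Since E = E° − (0.0592/n)·log Q, log Q = n(E° − E)/0.0592 = 0.338.
Balancing electrons gives 2 Cu^+(aq) + Mg(s) → 2 Cu(s) + Mg^2+(aq); thus Q = [Mg^2+(aq)] / [Cu^+(aq)]^2.
Isolating [Cu^+(aq)] in Q = 10^{0.338} yields log [Cu^+(aq)] = −0.207, i.e. 0.62 M.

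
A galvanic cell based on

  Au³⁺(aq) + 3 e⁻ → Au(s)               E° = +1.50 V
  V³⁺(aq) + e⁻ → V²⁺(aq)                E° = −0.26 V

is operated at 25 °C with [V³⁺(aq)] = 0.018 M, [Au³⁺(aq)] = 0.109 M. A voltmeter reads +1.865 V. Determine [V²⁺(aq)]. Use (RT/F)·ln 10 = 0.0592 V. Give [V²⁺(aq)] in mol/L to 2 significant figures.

2.2 M

Au³⁺/Au is the cathode (higher E°); E°cell = +1.50 − (−0.26) = +1.76 V with n = 3.
From the Nernst equation, log Q = n(E° − E)/0.0592 = 3·(+1.76 − (+1.865))/0.0592 = −5.321.
Balancing electrons gives Au³⁺(aq) + 3 V²⁺(aq) → Au(s) + 3 V³⁺(aq); thus Q = [V³⁺(aq)]^3 / ([Au³⁺(aq)]·[V²⁺(aq)]^3).
Isolating [V²⁺(aq)] in Q = 10^{−5.321} yields log [V²⁺(aq)] = 0.350, i.e. 2.2 M.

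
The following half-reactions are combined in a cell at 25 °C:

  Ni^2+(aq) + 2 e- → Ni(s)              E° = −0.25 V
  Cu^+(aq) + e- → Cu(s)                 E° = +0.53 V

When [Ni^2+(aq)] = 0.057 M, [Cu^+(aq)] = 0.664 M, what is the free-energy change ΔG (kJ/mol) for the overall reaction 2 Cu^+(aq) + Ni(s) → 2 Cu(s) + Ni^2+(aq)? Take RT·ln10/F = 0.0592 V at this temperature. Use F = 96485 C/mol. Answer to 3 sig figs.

E°cell = +0.53 − (−0.25) = +0.78 V; the balanced reaction transfers n = 2 electrons.
The reaction quotient is [Ni^2+(aq)] / [Cu^+(aq)]^2 = 0.129; by Nernst, E = +0.78 − (0.0592/2)(−0.888) = +0.8063 V.
Then ΔG = −nFE = −2 × 96485 × +0.8063 J/mol = −156 kJ/mol.

−156 kJ/mol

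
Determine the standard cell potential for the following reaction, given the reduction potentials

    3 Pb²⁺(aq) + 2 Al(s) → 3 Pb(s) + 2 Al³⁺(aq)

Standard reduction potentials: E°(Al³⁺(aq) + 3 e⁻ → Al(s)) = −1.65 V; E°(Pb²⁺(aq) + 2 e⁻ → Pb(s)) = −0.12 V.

+1.53 V

In the reaction as written, Pb²⁺(aq) is reduced (cathode) and Al³⁺(aq) is produced by oxidation at the anode.
E°cell = E°(cathode) − E°(anode) = −0.12 − (−1.65) = +1.53 V.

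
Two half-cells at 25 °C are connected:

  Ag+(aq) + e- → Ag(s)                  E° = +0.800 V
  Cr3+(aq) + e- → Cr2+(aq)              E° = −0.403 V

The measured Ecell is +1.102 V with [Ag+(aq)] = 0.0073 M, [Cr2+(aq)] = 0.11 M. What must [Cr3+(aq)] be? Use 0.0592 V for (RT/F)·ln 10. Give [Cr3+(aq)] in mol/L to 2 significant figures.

With Ag⁺/Ag at the cathode and Cr³⁺/Cr²⁺ at the anode, E°cell = +0.800 − (−0.403) = +1.203 V (n = 1).
Since E = E° − (0.0592/n)·log Q, log Q = n(E° − E)/0.0592 = 1.706.
The balanced reaction is Ag+(aq) + Cr2+(aq) → Ag(s) + Cr3+(aq), so Q = [Cr3+(aq)] / ([Ag+(aq)]·[Cr2+(aq)]).
Substituting the known concentrations and solving, log [Cr3+(aq)] = −1.389 and [Cr3+(aq)] = 0.041 M.

0.041 M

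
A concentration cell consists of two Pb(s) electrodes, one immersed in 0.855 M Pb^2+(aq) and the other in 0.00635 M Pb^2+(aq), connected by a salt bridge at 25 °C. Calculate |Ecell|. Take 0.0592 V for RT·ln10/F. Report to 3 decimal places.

0.063 V

For a concentration cell E°cell = 0, since both electrodes use the same couple.
The compartment with the higher Pb^2+(aq) concentration (0.855 M) acts as the cathode; ions are reduced there and produced at the dilute (0.00635 M) anode.
With n = 2, Ecell = −(0.0592/2)·log([dilute]/[conc]) = −(0.0592/2)·log(0.00635/0.855) = +0.063 V.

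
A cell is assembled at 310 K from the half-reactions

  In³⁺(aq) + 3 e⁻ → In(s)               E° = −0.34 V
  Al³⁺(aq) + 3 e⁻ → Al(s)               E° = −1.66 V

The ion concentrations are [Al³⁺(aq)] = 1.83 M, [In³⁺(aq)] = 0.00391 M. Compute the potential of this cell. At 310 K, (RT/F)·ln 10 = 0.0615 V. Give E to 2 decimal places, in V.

In³⁺/In is reduced (cathode, E° = −0.34 V) and Al³⁺/Al is oxidized (anode).
E°cell = E°cat − E°an = −0.34 − (−1.66) = +1.32 V; n = 3.
For the overall reaction In³⁺(aq) + Al(s) → In(s) + Al³⁺(aq), Q = [Al³⁺(aq)] / [In³⁺(aq)] = 468, giving log Q = 2.670.
Applying E = E° − (RT ln10/nF)·log Q gives +1.32 − (0.0615/3)(2.670) = +1.27 V.

+1.27 V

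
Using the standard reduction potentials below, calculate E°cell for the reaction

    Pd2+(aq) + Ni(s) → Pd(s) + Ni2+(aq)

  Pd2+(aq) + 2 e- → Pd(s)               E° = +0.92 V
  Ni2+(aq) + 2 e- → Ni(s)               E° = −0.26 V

+1.18 V

Pd2+(aq) gains electrons, so the Pd²⁺/Pd couple is the cathode; the Ni²⁺/Ni couple is the anode.
E°cell = E°(cathode) − E°(anode) = +0.92 − (−0.26) = +1.18 V.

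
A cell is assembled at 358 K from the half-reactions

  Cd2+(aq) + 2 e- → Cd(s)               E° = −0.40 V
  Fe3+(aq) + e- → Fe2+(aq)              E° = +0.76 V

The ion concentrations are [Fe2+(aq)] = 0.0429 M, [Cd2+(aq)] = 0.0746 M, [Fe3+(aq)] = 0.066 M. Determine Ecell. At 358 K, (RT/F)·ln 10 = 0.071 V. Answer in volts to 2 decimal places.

+1.21 V

The Fe³⁺/Fe²⁺ couple has the more positive E°, so it is the cathode; Cd²⁺/Cd is the anode.
E°cell = +0.76 − (−0.40) = +1.16 V, with n = 2 electrons transferred.
The balanced reaction is 2 Fe3+(aq) + Cd(s) → 2 Fe2+(aq) + Cd2+(aq), so Q = ([Fe2+(aq)]^2·[Cd2+(aq)]) / [Fe3+(aq)]^2 = 0.0315 and log Q = −1.501.
E = E° − (0.071/n)·log Q = +1.16 − (0.071/2)(−1.501) = +1.21 V.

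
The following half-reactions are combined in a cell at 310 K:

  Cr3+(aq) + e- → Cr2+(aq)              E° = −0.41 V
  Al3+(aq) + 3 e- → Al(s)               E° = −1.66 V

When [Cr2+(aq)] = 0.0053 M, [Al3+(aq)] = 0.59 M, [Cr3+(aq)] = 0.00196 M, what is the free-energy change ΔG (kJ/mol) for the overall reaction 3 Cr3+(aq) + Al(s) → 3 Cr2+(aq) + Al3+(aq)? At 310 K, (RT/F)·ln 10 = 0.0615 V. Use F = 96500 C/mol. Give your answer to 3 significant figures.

With Cr³⁺/Cr²⁺ reduced at the cathode, E°cell = −0.41 − (−1.66) = +1.25 V and n = 3.
Here Q = ([Cr2+(aq)]^3·[Al3+(aq)]) / [Cr3+(aq)]^3 = 11.7 (log Q = 1.067), giving E = +1.25 − (0.0615/3)·(1.067) = +1.2281 V.
Finally ΔG = −nFE = −(3)(96500 C/mol)(+1.2281 V) = −356 kJ/mol.

−356 kJ/mol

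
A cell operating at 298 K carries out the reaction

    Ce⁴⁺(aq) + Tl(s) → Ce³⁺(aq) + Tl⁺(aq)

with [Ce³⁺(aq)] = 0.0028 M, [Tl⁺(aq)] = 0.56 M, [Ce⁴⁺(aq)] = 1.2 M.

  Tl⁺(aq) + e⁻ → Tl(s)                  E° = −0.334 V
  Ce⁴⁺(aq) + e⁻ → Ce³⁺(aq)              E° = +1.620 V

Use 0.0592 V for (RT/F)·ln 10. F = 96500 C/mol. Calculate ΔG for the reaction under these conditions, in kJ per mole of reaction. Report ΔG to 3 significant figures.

−205 kJ/mol

The standard cell potential is +1.620 − (−0.334) = +1.954 V, with n = 1 electron in the balanced equation.
Here Q = ([Ce³⁺(aq)]·[Tl⁺(aq)]) / [Ce⁴⁺(aq)] = 0.00131 (log Q = −2.884), giving E = +1.954 − (0.0592/1)·(−2.884) = +2.1247 V.
Finally ΔG = −nFE = −(1)(96500 C/mol)(+2.1247 V) = −205 kJ/mol.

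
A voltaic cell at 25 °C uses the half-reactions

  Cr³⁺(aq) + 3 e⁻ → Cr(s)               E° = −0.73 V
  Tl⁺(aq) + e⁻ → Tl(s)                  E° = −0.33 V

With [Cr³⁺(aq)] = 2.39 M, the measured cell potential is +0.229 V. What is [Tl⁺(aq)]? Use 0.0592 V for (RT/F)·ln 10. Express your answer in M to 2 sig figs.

0.0017 M

Tl⁺/Tl is the cathode (higher E°); E°cell = −0.33 − (−0.73) = +0.40 V with n = 3.
Since E = E° − (0.0592/n)·log Q, log Q = n(E° − E)/0.0592 = 8.666.
The balanced reaction is 3 Tl⁺(aq) + Cr(s) → 3 Tl(s) + Cr³⁺(aq), so Q = [Cr³⁺(aq)] / [Tl⁺(aq)]^3.
Substituting the known concentrations and solving, log [Tl⁺(aq)] = −2.763 and [Tl⁺(aq)] = 0.0017 M.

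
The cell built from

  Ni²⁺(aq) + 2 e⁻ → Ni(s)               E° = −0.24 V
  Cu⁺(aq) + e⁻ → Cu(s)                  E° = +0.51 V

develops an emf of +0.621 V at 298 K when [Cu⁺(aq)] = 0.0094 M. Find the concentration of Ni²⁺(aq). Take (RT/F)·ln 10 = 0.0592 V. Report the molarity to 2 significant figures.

The Cu⁺/Cu couple has the larger reduction potential, so it is the cathode: E°cell = +0.51 − (−0.24) = +0.75 V and n = 2.
Rearranging E = E° − (0.0592/n)·log Q gives log Q = 2(+0.75 − (+0.621))/0.0592 = 4.358.
The balanced reaction is 2 Cu⁺(aq) + Ni(s) → 2 Cu(s) + Ni²⁺(aq), so Q = [Ni²⁺(aq)] / [Cu⁺(aq)]^2.
Substituting the known concentrations and solving, log [Ni²⁺(aq)] = 0.304 and [Ni²⁺(aq)] = 2.0 M.

2.0 M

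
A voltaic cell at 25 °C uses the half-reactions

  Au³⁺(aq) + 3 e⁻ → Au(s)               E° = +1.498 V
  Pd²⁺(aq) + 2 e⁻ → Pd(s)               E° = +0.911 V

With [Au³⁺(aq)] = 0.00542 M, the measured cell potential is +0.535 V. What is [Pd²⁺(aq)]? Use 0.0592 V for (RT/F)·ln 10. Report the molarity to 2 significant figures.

1.8 M

The Au³⁺/Au couple has the larger reduction potential, so it is the cathode: E°cell = +1.498 − (+0.911) = +0.587 V and n = 6.
Rearranging E = E° − (0.0592/n)·log Q gives log Q = 6(+0.587 − (+0.535))/0.0592 = 5.270.
For 2 Au³⁺(aq) + 3 Pd(s) → 2 Au(s) + 3 Pd²⁺(aq), the reaction quotient is Q = [Pd²⁺(aq)]^3 / [Au³⁺(aq)]^2.
Substituting the known concentrations and solving, log [Pd²⁺(aq)] = 0.246 and [Pd²⁺(aq)] = 1.8 M.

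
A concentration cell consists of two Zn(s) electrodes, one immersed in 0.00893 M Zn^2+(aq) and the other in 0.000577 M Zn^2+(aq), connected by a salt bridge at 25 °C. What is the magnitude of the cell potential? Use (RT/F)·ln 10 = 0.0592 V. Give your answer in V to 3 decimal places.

0.035 V

For a concentration cell E°cell = 0, since both electrodes use the same couple.
The compartment with the higher Zn^2+(aq) concentration (0.00893 M) acts as the cathode; ions are reduced there and produced at the dilute (0.000577 M) anode.
With n = 2, Ecell = −(0.0592/2)·log([dilute]/[conc]) = −(0.0592/2)·log(0.000577/0.00893) = +0.035 V.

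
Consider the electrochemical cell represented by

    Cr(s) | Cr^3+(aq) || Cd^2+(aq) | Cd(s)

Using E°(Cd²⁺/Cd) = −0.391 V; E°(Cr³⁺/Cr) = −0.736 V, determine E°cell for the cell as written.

+0.345 V

By convention the left-hand electrode in cell notation is the anode (oxidation) and the right-hand electrode is the cathode (reduction).
E°cell = E°(right) − E°(left) = −0.391 − (−0.736) = +0.345 V.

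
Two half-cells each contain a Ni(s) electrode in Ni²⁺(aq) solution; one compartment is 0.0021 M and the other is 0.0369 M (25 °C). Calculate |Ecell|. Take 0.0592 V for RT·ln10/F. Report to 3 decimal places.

For a concentration cell E°cell = 0, since both electrodes use the same couple.
The compartment with the higher Ni²⁺(aq) concentration (0.0369 M) acts as the cathode; ions are reduced there and produced at the dilute (0.0021 M) anode.
With n = 2, Ecell = −(0.0592/2)·log([dilute]/[conc]) = −(0.0592/2)·log(0.0021/0.0369) = +0.037 V.

0.037 V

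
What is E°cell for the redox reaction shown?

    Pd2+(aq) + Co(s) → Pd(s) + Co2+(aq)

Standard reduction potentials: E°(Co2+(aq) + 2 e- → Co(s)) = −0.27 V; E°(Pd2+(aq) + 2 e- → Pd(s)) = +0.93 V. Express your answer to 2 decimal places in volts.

+1.20 V

In the reaction as written, Pd2+(aq) is reduced (cathode) and Co2+(aq) is produced by oxidation at the anode.
E°cell = E°(cathode) − E°(anode) = +0.93 − (−0.27) = +1.20 V.
The positive value indicates the reaction is spontaneous as written.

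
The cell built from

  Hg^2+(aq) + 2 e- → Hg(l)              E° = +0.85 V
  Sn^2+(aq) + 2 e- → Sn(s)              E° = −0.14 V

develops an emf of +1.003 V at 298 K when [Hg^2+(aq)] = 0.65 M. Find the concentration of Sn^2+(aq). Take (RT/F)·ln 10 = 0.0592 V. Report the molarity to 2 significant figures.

0.24 M

Hg²⁺/Hg is the cathode (higher E°); E°cell = +0.85 − (−0.14) = +0.99 V with n = 2.
Since E = E° − (0.0592/n)·log Q, log Q = n(E° − E)/0.0592 = −0.439.
The balanced reaction is Hg^2+(aq) + Sn(s) → Hg(l) + Sn^2+(aq), so Q = [Sn^2+(aq)] / [Hg^2+(aq)].
Substituting the known concentrations and solving, log [Sn^2+(aq)] = −0.626 and [Sn^2+(aq)] = 0.24 M.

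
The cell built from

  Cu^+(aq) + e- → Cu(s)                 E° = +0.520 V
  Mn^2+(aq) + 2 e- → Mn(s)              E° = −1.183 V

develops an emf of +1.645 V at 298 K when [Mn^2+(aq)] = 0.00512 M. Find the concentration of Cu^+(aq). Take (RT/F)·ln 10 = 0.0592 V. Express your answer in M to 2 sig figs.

Cu⁺/Cu is the cathode (higher E°); E°cell = +0.520 − (−1.183) = +1.703 V with n = 2.
From the Nernst equation, log Q = n(E° − E)/0.0592 = 2·(+1.703 − (+1.645))/0.0592 = 1.959.
For 2 Cu^+(aq) + Mn(s) → 2 Cu(s) + Mn^2+(aq), the reaction quotient is Q = [Mn^2+(aq)] / [Cu^+(aq)]^2.
Solving for the unknown gives log [Cu^+(aq)] = −2.125, so [Cu^+(aq)] ≈ 0.0075 M.

0.0075 M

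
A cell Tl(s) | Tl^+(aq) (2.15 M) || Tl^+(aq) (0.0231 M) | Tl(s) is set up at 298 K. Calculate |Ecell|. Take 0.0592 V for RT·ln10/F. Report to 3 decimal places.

0.117 V

For a concentration cell E°cell = 0, since both electrodes use the same couple.
The compartment with the higher Tl^+(aq) concentration (2.15 M) acts as the cathode; ions are reduced there and produced at the dilute (0.0231 M) anode.
With n = 1, Ecell = −(0.0592/1)·log([dilute]/[conc]) = −(0.0592/1)·log(0.0231/2.15) = +0.117 V.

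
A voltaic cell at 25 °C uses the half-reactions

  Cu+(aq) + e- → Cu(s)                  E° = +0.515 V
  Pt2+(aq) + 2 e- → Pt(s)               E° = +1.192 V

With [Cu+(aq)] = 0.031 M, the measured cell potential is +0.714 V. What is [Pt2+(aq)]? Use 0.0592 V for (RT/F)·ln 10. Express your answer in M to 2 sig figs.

With Pt²⁺/Pt at the cathode and Cu⁺/Cu at the anode, E°cell = +1.192 − (+0.515) = +0.677 V (n = 2).
Rearranging E = E° − (0.0592/n)·log Q gives log Q = 2(+0.677 − (+0.714))/0.0592 = −1.250.
For Pt2+(aq) + 2 Cu(s) → Pt(s) + 2 Cu+(aq), the reaction quotient is Q = [Cu+(aq)]^2 / [Pt2+(aq)].
Isolating [Pt2+(aq)] in Q = 10^{−1.250} yields log [Pt2+(aq)] = −1.767, i.e. 0.017 M.

0.017 M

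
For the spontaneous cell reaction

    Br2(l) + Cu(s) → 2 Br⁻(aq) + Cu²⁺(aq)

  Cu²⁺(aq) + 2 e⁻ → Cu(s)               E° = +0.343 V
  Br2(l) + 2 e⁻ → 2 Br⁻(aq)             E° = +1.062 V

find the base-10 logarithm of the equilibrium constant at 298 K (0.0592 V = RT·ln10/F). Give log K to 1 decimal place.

The Br₂/Br⁻ couple is reduced (cathode); E°cell = +1.062 − (+0.343) = +0.719 V with n = 2.
At equilibrium E = 0, so log K = nE°cell / 0.0592 = (2)(+0.719) / 0.0592 = 24.3.

log K = 24.3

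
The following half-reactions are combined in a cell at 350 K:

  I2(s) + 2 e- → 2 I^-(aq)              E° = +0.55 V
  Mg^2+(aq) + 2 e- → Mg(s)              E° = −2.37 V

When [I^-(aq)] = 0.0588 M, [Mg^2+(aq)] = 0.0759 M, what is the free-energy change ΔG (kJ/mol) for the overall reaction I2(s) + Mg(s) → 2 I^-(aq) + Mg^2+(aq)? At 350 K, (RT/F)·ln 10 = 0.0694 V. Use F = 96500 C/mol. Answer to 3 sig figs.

The standard cell potential is +0.55 − (−2.37) = +2.92 V, with n = 2 electrons in the balanced equation.
The reaction quotient is [I^-(aq)]^2·[Mg^2+(aq)] = 0.000262; by Nernst, E = +2.92 − (0.0694/2)(−3.581) = +3.0443 V.
Finally ΔG = −nFE = −(2)(96500 C/mol)(+3.0443 V) = −588 kJ/mol.

−588 kJ/mol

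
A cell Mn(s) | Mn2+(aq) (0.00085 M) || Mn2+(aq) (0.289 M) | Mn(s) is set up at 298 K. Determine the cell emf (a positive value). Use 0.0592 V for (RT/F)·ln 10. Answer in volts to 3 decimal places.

For a concentration cell E°cell = 0, since both electrodes use the same couple.
The compartment with the higher Mn2+(aq) concentration (0.289 M) acts as the cathode; ions are reduced there and produced at the dilute (0.00085 M) anode.
With n = 2, Ecell = −(0.0592/2)·log([dilute]/[conc]) = −(0.0592/2)·log(0.00085/0.289) = +0.075 V.

0.075 V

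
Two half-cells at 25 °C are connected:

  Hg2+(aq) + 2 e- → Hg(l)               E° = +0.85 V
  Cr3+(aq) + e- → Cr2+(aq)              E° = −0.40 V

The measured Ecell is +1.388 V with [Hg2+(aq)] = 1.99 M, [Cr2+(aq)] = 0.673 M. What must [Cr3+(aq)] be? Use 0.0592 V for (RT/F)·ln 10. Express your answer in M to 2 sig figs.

With Hg²⁺/Hg at the cathode and Cr³⁺/Cr²⁺ at the anode, E°cell = +0.85 − (−0.40) = +1.25 V (n = 2).
From the Nernst equation, log Q = n(E° − E)/0.0592 = 2·(+1.25 − (+1.388))/0.0592 = −4.662.
Balancing electrons gives Hg2+(aq) + 2 Cr2+(aq) → Hg(l) + 2 Cr3+(aq); thus Q = [Cr3+(aq)]^2 / ([Hg2+(aq)]·[Cr2+(aq)]^2).
Isolating [Cr3+(aq)] in Q = 10^{−4.662} yields log [Cr3+(aq)] = −2.354, i.e. 0.0044 M.

0.0044 M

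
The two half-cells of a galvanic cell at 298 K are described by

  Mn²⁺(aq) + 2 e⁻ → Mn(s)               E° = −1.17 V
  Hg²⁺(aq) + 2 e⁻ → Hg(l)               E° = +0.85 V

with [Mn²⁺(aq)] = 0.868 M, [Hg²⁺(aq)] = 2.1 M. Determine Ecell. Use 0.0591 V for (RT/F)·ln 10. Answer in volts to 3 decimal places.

+2.031 V

Hg²⁺/Hg is reduced (cathode, E° = +0.85 V) and Mn²⁺/Mn is oxidized (anode).
E°cell = +0.85 − (−1.17) = +2.02 V, with n = 2 electrons transferred.
For the overall reaction Hg²⁺(aq) + Mn(s) → Hg(l) + Mn²⁺(aq), Q = [Mn²⁺(aq)] / [Hg²⁺(aq)] = 0.413, giving log Q = −0.384.
E = E° − (0.0591/n)·log Q = +2.02 − (0.0591/2)(−0.384) = +2.031 V.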